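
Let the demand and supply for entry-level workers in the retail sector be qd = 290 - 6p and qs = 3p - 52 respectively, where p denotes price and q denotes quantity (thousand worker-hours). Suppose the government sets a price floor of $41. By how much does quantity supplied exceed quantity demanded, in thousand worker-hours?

27

In a free market, 290 - 6p = 3p - 52 gives the equilibrium p* = 38, q* = 62.
Because the floor (41) lies above the market-clearing price, it is binding.
At p = 41: qd = 290 - 6·41 = 44 and qs = 3·41 - 52 = 71.
Surplus = qs - qd = 71 - 44 = 27.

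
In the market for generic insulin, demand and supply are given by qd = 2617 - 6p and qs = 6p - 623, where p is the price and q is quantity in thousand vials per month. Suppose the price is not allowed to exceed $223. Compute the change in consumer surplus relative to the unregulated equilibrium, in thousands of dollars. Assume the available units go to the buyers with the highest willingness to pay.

26978

In a free market, 2617 - 6p = 6p - 623 gives the equilibrium p* = 270, q* = 997.
Since 223 < 270, the ceiling is binding.
At p = 223: qd = 2617 - 6·223 = 1279 and qs = 6·223 - 623 = 715.
Consumer surplus without the control is ½ · (2617/6 - 270) · 997 = 994009/12.
With the ceiling, 715 units are sold at 223 (assume they go to the highest-value buyers). The demand price at q = 715 is 317, so CS = ½ · [(2617/6 - 223) + (317 - 223)] · 715 = 1317745/12.
Change in consumer surplus = 1317745/12 - 994009/12 = 26978.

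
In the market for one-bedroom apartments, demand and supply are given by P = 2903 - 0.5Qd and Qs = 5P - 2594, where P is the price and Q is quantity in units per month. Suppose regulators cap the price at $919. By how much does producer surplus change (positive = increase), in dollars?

-759683.5

Rearranging demand gives Qd = 5806 - 2P. Without the control the market clears where 5806 - 2P = 5P - 2594, i.e. P* = 1200 and Q* = 3406.
The ceiling of 919 is below the equilibrium price 1200, so it binds.
At P = 919: Qd = 5806 - 2·919 = 3968 and Qs = 5·919 - 2594 = 2001.
Producer surplus without the control is ½ · (1200 - 518.8) · 3406 = 1160083.6.
With the ceiling, producers sell 2001 units at 919, so PS = ½ · (919 - 518.8) · 2001 = 400400.1.
Change in producer surplus = 400400.1 - 1160083.6 = -759683.5.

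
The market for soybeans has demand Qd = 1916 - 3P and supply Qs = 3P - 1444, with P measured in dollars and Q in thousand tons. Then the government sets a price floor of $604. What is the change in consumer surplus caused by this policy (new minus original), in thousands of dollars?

-7480

Without the control the market clears where 1916 - 3P = 3P - 1444, i.e. P* = 560 and Q* = 236.
The floor of 604 is above the equilibrium price 560, so it binds.
At P = 604: Qd = 1916 - 3·604 = 104 and Qs = 3·604 - 1444 = 368.
Consumer surplus without the control is ½ · (1916/3 - 560) · 236 = 27848/3.
With the floor, consumers buy 104 units at 604, so CS = ½ · (1916/3 - 604) · 104 = 5408/3.
Change in consumer surplus = 5408/3 - 27848/3 = -7480.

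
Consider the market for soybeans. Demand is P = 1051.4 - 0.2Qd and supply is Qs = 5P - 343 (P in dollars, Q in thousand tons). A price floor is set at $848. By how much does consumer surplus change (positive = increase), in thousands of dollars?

Rearranging demand gives Qd = 5257 - 5P. In a free market, 5257 - 5P = 5P - 343 gives the equilibrium P* = 560, Q* = 2457.
Since 848 > 560, the floor is binding.
At P = 848: Qd = 5257 - 5·848 = 1017 and Qs = 5·848 - 343 = 3897.
Consumer surplus without the control is ½ · (1051.4 - 560) · 2457 = 603684.9.
With the floor, consumers buy 1017 units at 848, so CS = ½ · (1051.4 - 848) · 1017 = 103428.9.
Change in consumer surplus = 103428.9 - 603684.9 = -500256.

-500256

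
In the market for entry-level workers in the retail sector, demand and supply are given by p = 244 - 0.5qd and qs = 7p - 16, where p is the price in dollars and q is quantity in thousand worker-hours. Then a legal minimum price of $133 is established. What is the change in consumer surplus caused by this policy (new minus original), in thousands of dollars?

-23023

Rearranging demand gives qd = 488 - 2p. Equilibrium: 488 - 2p = 7p - 16, so 504 = 9p and p* = 56, q* = 376.
Because the floor (133) lies above the market-clearing price, it is binding.
At p = 133: qd = 488 - 2·133 = 222 and qs = 7·133 - 16 = 915.
Consumer surplus without the control is ½ · (244 - 56) · 376 = 35344.
With the floor, consumers buy 222 units at 133, so CS = ½ · (244 - 133) · 222 = 12321.
Change in consumer surplus = 12321 - 35344 = -23023.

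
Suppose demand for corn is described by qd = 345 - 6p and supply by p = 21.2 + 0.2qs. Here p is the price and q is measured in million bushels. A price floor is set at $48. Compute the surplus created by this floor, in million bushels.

77

Rearranging supply gives qs = 5p - 106. Equilibrium: 345 - 6p = 5p - 106, so 451 = 11p and p* = 41, q* = 99.
Because the floor (48) lies above the market-clearing price, it is binding.
At p = 48: qd = 345 - 6·48 = 57 and qs = 5·48 - 106 = 134.
Surplus = qs - qd = 134 - 57 = 77.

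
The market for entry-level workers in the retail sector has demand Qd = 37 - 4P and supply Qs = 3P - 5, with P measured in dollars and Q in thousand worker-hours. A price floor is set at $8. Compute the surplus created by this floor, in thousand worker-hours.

14

Setting quantity demanded equal to quantity supplied, 37 - 4P = 3P - 5, gives P* = 6 and Q* = 13.
Because the floor (8) lies above the market-clearing price, it is binding.
At P = 8: Qd = 37 - 4·8 = 5 and Qs = 3·8 - 5 = 19.
Surplus = Qs - Qd = 19 - 5 = 14.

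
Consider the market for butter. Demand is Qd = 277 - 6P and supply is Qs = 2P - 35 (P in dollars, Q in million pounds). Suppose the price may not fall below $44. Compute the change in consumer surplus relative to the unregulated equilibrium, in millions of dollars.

Setting quantity demanded equal to quantity supplied, 277 - 6P = 2P - 35, gives P* = 39 and Q* = 43.
The floor of 44 is above the equilibrium price 39, so it binds.
At P = 44: Qd = 277 - 6·44 = 13 and Qs = 2·44 - 35 = 53.
Consumer surplus without the control is ½ · (277/6 - 39) · 43 = 1849/12.
With the floor, consumers buy 13 units at 44, so CS = ½ · (277/6 - 44) · 13 = 169/12.
Change in consumer surplus = 169/12 - 1849/12 = -140.

-140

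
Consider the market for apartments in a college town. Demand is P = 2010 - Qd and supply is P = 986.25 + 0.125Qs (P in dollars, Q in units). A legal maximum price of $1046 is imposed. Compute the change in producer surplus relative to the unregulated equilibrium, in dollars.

Rearranging demand gives Qd = 2010 - P; rearranging supply gives Qs = 8P - 7890. Without the control the market clears where 2010 - P = 8P - 7890, i.e. P* = 1100 and Q* = 910.
Since 1046 < 1100, the ceiling is binding.
At P = 1046: Qd = 2010 - 1046 = 964 and Qs = 8·1046 - 7890 = 478.
Producer surplus without the control is ½ · (1100 - 986.25) · 910 = 51756.25.
With the ceiling, producers sell 478 units at 1046, so PS = ½ · (1046 - 986.25) · 478 = 14280.25.
Change in producer surplus = 14280.25 - 51756.25 = -37476.

-37476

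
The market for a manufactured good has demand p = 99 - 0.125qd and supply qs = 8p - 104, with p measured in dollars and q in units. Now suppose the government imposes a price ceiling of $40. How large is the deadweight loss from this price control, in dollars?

2048

Rearranging demand gives qd = 792 - 8p. Without the control the market clears where 792 - 8p = 8p - 104, i.e. p* = 56 and q* = 344.
Because the ceiling (40) lies below the market-clearing price, it is binding.
At p = 40: qd = 792 - 8·40 = 472 and qs = 8·40 - 104 = 216.
Quantity traded falls to 216. At q = 216 the demand price is (792 - 216)/8 = 72 and the supply price is (104 + 216)/8 = 40.
Deadweight loss = ½ · (72 - 40) · (344 - 216) = ½ · 32 · 128 = 2048.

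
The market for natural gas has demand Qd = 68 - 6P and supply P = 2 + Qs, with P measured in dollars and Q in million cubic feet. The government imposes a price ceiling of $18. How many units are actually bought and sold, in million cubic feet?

Rearranging supply gives Qs = P - 2. Setting quantity demanded equal to quantity supplied, 68 - 6P = P - 2, gives P* = 10 and Q* = 8.
Since 18 is above P* = 10, the ceiling does not bind and the free-market outcome prevails.

8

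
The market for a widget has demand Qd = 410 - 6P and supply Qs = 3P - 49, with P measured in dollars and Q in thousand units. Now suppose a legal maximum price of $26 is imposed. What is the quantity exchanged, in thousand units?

Without the control the market clears where 410 - 6P = 3P - 49, i.e. P* = 51 and Q* = 104.
Because the ceiling (26) lies below the market-clearing price, it is binding.
At P = 26: Qd = 410 - 6·26 = 254 and Qs = 3·26 - 49 = 29.
The quantity actually transacted is the short side, supply: 29.

29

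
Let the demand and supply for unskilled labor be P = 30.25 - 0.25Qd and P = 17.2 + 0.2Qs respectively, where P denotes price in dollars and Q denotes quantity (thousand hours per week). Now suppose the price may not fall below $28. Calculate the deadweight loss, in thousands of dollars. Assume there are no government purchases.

90

Rearranging demand gives Qd = 121 - 4P; rearranging supply gives Qs = 5P - 86. Equilibrium: 121 - 4P = 5P - 86, so 207 = 9P and P* = 23, Q* = 29.
Since 28 > 23, the floor is binding.
At P = 28: Qd = 121 - 4·28 = 9 and Qs = 5·28 - 86 = 54.
Quantity traded falls to 9. At Q = 9 the demand price is (121 - 9)/4 = 28 and the supply price is (86 + 9)/5 = 19.
Deadweight loss = ½ · (28 - 19) · (29 - 9) = ½ · 9 · 20 = 90.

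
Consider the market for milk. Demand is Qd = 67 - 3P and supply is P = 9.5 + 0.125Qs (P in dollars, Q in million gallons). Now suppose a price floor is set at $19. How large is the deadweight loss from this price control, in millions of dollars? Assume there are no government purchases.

74.25

Rearranging supply gives Qs = 8P - 76. In a free market, 67 - 3P = 8P - 76 gives the equilibrium P* = 13, Q* = 28.
The floor of 19 is above the equilibrium price 13, so it binds.
At P = 19: Qd = 67 - 3·19 = 10 and Qs = 8·19 - 76 = 76.
Quantity traded falls to 10. At Q = 10 the demand price is (67 - 10)/3 = 19 and the supply price is (76 + 10)/8 = 10.75.
Deadweight loss = ½ · (19 - 10.75) · (28 - 10) = ½ · 8.25 · 18 = 74.25.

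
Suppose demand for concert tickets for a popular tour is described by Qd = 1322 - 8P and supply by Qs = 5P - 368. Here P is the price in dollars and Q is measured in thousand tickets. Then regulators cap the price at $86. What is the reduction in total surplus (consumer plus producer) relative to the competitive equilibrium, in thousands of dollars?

7865

Equilibrium: 1322 - 8P = 5P - 368, so 1690 = 13P and P* = 130, Q* = 282.
Since 86 < 130, the ceiling is binding.
At P = 86: Qd = 1322 - 8·86 = 634 and Qs = 5·86 - 368 = 62.
Quantity traded falls to 62. At Q = 62 the demand price is (1322 - 62)/8 = 157.5 and the supply price is (368 + 62)/5 = 86.
Deadweight loss = ½ · (157.5 - 86) · (282 - 62) = ½ · 71.5 · 220 = 7865.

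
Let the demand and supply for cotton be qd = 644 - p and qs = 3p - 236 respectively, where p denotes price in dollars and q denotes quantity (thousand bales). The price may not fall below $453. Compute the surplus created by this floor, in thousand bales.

Without the control the market clears where 644 - p = 3p - 236, i.e. p* = 220 and q* = 424.
Because the floor (453) lies above the market-clearing price, it is binding.
At p = 453: qd = 644 - 453 = 191 and qs = 3·453 - 236 = 1123.
Surplus = qs - qd = 1123 - 191 = 932.

932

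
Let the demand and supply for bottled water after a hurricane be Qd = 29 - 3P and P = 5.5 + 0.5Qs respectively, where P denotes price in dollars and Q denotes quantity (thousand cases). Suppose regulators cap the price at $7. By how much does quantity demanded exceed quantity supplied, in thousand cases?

Rearranging supply gives Qs = 2P - 11. In a free market, 29 - 3P = 2P - 11 gives the equilibrium P* = 8, Q* = 5.
Since 7 < 8, the ceiling is binding.
At P = 7: Qd = 29 - 3·7 = 8 and Qs = 2·7 - 11 = 3.
Shortage = Qd - Qs = 8 - 3 = 5.

5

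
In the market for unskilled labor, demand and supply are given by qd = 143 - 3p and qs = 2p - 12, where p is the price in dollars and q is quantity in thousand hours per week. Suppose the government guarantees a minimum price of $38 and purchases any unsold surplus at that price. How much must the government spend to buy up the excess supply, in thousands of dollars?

1330

Equilibrium: 143 - 3p = 2p - 12, so 155 = 5p and p* = 31, q* = 50.
Since 38 > 31, the floor is binding.
At p = 38: qd = 143 - 3·38 = 29 and qs = 2·38 - 12 = 64.
Surplus = qs - qd = 35.
Government expenditure = surplus × support price = 35 × 38 = 1330.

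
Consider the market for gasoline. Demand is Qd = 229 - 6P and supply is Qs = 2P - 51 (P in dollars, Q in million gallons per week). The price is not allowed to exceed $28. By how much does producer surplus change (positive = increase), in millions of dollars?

Equilibrium: 229 - 6P = 2P - 51, so 280 = 8P and P* = 35, Q* = 19.
The ceiling of 28 is below the equilibrium price 35, so it binds.
At P = 28: Qd = 229 - 6·28 = 61 and Qs = 2·28 - 51 = 5.
Producer surplus without the control is ½ · (35 - 25.5) · 19 = 90.25.
With the ceiling, producers sell 5 units at 28, so PS = ½ · (28 - 25.5) · 5 = 6.25.
Change in producer surplus = 6.25 - 90.25 = -84.

-84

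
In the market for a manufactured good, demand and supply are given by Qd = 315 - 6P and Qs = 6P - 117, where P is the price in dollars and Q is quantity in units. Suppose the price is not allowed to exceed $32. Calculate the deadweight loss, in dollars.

Without the control the market clears where 315 - 6P = 6P - 117, i.e. P* = 36 and Q* = 99.
Since 32 < 36, the ceiling is binding.
At P = 32: Qd = 315 - 6·32 = 123 and Qs = 6·32 - 117 = 75.
Quantity traded falls to 75. At Q = 75 the demand price is (315 - 75)/6 = 40 and the supply price is (117 + 75)/6 = 32.
Deadweight loss = ½ · (40 - 32) · (99 - 75) = ½ · 8 · 24 = 96.

96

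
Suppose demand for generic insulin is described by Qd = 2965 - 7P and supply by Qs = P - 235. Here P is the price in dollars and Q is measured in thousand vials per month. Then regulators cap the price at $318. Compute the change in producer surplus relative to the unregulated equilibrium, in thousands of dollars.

In a free market, 2965 - 7P = P - 235 gives the equilibrium P* = 400, Q* = 165.
Because the ceiling (318) lies below the market-clearing price, it is binding.
At P = 318: Qd = 2965 - 7·318 = 739 and Qs = 318 - 235 = 83.
Producer surplus without the control is ½ · (400 - 235) · 165 = 13612.5.
With the ceiling, producers sell 83 units at 318, so PS = ½ · (318 - 235) · 83 = 3444.5.
Change in producer surplus = 3444.5 - 13612.5 = -10168.

-10168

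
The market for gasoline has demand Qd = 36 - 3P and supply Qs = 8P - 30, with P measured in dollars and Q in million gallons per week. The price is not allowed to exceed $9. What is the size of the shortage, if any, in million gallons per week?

Without the control the market clears where 36 - 3P = 8P - 30, i.e. P* = 6 and Q* = 18.
Since 9 is above P* = 6, the ceiling does not bind and the free-market outcome prevails.
Since the control does not bind, there is no shortage.

0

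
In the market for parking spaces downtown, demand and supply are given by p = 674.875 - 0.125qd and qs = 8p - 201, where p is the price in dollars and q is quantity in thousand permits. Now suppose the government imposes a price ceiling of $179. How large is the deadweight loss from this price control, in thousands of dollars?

Rearranging demand gives qd = 5399 - 8p. Equilibrium: 5399 - 8p = 8p - 201, so 5600 = 16p and p* = 350, q* = 2599.
Since 179 < 350, the ceiling is binding.
At p = 179: qd = 5399 - 8·179 = 3967 and qs = 8·179 - 201 = 1231.
Quantity traded falls to 1231. At q = 1231 the demand price is (5399 - 1231)/8 = 521 and the supply price is (201 + 1231)/8 = 179.
Deadweight loss = ½ · (521 - 179) · (2599 - 1231) = ½ · 342 · 1368 = 233928.

233928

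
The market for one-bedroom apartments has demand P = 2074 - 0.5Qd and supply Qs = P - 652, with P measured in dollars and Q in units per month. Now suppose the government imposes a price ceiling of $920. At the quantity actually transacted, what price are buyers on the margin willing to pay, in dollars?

Rearranging demand gives Qd = 4148 - 2P. Without the control the market clears where 4148 - 2P = P - 652, i.e. P* = 1600 and Q* = 948.
The ceiling of 920 is below the equilibrium price 1600, so it binds.
At P = 920: Qd = 4148 - 2·920 = 2308 and Qs = 920 - 652 = 268.
Only 268 units reach the market. On the demand curve, the marginal buyer's willingness to pay at Q = 268 is (4148 - 268)/2 = 1940.

1940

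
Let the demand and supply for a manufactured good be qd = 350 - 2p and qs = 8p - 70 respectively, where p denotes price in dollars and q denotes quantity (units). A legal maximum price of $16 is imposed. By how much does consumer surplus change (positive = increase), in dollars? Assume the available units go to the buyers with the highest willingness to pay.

Setting quantity demanded equal to quantity supplied, 350 - 2p = 8p - 70, gives p* = 42 and q* = 266.
Because the ceiling (16) lies below the market-clearing price, it is binding.
At p = 16: qd = 350 - 2·16 = 318 and qs = 8·16 - 70 = 58.
Consumer surplus without the control is ½ · (175 - 42) · 266 = 17689.
With the ceiling, 58 units are sold at 16 (assume they go to the highest-value buyers). The demand price at q = 58 is 146, so CS = ½ · [(175 - 16) + (146 - 16)] · 58 = 8381.
Change in consumer surplus = 8381 - 17689 = -9308.

-9308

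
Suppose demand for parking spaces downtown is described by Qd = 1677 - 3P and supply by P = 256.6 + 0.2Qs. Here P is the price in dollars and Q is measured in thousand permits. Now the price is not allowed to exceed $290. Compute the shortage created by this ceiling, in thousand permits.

Rearranging supply gives Qs = 5P - 1283. Without the control the market clears where 1677 - 3P = 5P - 1283, i.e. P* = 370 and Q* = 567.
Since 290 < 370, the ceiling is binding.
At P = 290: Qd = 1677 - 3·290 = 807 and Qs = 5·290 - 1283 = 167.
Shortage = Qd - Qs = 807 - 167 = 640.

640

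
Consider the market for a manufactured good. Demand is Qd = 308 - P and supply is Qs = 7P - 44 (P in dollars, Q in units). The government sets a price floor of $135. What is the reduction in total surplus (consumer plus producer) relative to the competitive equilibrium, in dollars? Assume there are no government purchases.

In a free market, 308 - P = 7P - 44 gives the equilibrium P* = 44, Q* = 264.
The floor of 135 is above the equilibrium price 44, so it binds.
At P = 135: Qd = 308 - 135 = 173 and Qs = 7·135 - 44 = 901.
Quantity traded falls to 173. At Q = 173 the demand price is 308 - 173 = 135 and the supply price is (44 + 173)/7 = 31.
Deadweight loss = ½ · (135 - 31) · (264 - 173) = ½ · 104 · 91 = 4732.

4732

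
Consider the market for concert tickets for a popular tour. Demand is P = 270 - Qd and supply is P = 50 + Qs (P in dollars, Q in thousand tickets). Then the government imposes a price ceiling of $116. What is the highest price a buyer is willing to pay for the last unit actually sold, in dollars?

204

Rearranging demand gives Qd = 270 - P; rearranging supply gives Qs = P - 50. Setting quantity demanded equal to quantity supplied, 270 - P = P - 50, gives P* = 160 and Q* = 110.
Since 116 < 160, the ceiling is binding.
At P = 116: Qd = 270 - 116 = 154 and Qs = 116 - 50 = 66.
Only 66 units reach the market. On the demand curve, the marginal buyer's willingness to pay at Q = 66 is (270 - 66) = 204.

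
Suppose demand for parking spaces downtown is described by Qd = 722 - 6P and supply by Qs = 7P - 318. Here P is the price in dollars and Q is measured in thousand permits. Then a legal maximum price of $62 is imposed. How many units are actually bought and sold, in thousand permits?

116

Without the control the market clears where 722 - 6P = 7P - 318, i.e. P* = 80 and Q* = 242.
The ceiling of 62 is below the equilibrium price 80, so it binds.
At P = 62: Qd = 722 - 6·62 = 350 and Qs = 7·62 - 318 = 116.
The quantity actually transacted is the short side, supply: 116.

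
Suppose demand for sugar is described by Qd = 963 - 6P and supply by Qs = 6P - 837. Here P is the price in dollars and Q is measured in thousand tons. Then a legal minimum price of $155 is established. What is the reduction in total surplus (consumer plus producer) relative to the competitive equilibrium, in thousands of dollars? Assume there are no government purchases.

Without the control the market clears where 963 - 6P = 6P - 837, i.e. P* = 150 and Q* = 63.
The floor of 155 is above the equilibrium price 150, so it binds.
At P = 155: Qd = 963 - 6·155 = 33 and Qs = 6·155 - 837 = 93.
Quantity traded falls to 33. At Q = 33 the demand price is (963 - 33)/6 = 155 and the supply price is (837 + 33)/6 = 145.
Deadweight loss = ½ · (155 - 145) · (63 - 33) = ½ · 10 · 30 = 150.

150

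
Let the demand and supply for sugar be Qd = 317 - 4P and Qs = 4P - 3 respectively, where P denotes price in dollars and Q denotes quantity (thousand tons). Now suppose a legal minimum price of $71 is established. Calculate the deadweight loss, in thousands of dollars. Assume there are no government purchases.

3844

Setting quantity demanded equal to quantity supplied, 317 - 4P = 4P - 3, gives P* = 40 and Q* = 157.
Since 71 > 40, the floor is binding.
At P = 71: Qd = 317 - 4·71 = 33 and Qs = 4·71 - 3 = 281.
Quantity traded falls to 33. At Q = 33 the demand price is (317 - 33)/4 = 71 and the supply price is (3 + 33)/4 = 9.
Deadweight loss = ½ · (71 - 9) · (157 - 33) = ½ · 62 · 124 = 3844.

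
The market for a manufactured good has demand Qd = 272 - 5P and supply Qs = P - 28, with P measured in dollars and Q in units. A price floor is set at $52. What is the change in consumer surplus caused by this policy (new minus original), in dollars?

-34

Setting quantity demanded equal to quantity supplied, 272 - 5P = P - 28, gives P* = 50 and Q* = 22.
Because the floor (52) lies above the market-clearing price, it is binding.
At P = 52: Qd = 272 - 5·52 = 12 and Qs = 52 - 28 = 24.
Consumer surplus without the control is ½ · (54.4 - 50) · 22 = 48.4.
With the floor, consumers buy 12 units at 52, so CS = ½ · (54.4 - 52) · 12 = 14.4.
Change in consumer surplus = 14.4 - 48.4 = -34.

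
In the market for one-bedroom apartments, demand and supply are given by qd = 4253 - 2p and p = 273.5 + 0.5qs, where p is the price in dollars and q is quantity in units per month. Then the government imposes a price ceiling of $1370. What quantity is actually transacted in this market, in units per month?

1853

Rearranging supply gives qs = 2p - 547. In a free market, 4253 - 2p = 2p - 547 gives the equilibrium p* = 1200, q* = 1853.
Since 1370 is above p* = 1200, the ceiling does not bind and the free-market outcome prevails.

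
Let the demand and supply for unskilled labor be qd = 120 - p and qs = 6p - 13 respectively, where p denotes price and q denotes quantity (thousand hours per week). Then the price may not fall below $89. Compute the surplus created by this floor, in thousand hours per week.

Equilibrium: 120 - p = 6p - 13, so 133 = 7p and p* = 19, q* = 101.
The floor of 89 is above the equilibrium price 19, so it binds.
At p = 89: qd = 120 - 89 = 31 and qs = 6·89 - 13 = 521.
Surplus = qs - qd = 521 - 31 = 490.

490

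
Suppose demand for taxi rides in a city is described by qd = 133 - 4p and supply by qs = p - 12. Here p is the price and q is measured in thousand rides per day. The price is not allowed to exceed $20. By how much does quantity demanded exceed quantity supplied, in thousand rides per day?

45

In a free market, 133 - 4p = p - 12 gives the equilibrium p* = 29, q* = 17.
Because the ceiling (20) lies below the market-clearing price, it is binding.
At p = 20: qd = 133 - 4·20 = 53 and qs = 20 - 12 = 8.
Shortage = qd - qs = 53 - 8 = 45.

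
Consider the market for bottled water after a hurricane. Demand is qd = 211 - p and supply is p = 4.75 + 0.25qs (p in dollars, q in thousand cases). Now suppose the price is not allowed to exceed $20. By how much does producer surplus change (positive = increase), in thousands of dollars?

-2938

Rearranging supply gives qs = 4p - 19. Without the control the market clears where 211 - p = 4p - 19, i.e. p* = 46 and q* = 165.
Since 20 < 46, the ceiling is binding.
At p = 20: qd = 211 - 20 = 191 and qs = 4·20 - 19 = 61.
Producer surplus without the control is ½ · (46 - 4.75) · 165 = 3403.125.
With the ceiling, producers sell 61 units at 20, so PS = ½ · (20 - 4.75) · 61 = 465.125.
Change in producer surplus = 465.125 - 3403.125 = -2938.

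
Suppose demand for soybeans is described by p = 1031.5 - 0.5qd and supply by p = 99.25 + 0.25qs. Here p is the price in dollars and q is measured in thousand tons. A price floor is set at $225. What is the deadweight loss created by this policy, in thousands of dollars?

0

Rearranging demand gives qd = 2063 - 2p; rearranging supply gives qs = 4p - 397. Without the control the market clears where 2063 - 2p = 4p - 397, i.e. p* = 410 and q* = 1243.
The floor of 225 is below the equilibrium price 410, so it is not binding; the market clears at p* = 410, q* = 1243.
Since the control does not bind, no trades are prevented and deadweight loss is zero.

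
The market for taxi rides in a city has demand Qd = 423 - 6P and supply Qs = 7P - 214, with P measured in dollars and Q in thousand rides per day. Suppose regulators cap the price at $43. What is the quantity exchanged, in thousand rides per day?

87

Equilibrium: 423 - 6P = 7P - 214, so 637 = 13P and P* = 49, Q* = 129.
The ceiling of 43 is below the equilibrium price 49, so it binds.
At P = 43: Qd = 423 - 6·43 = 165 and Qs = 7·43 - 214 = 87.
The quantity actually transacted is the short side, supply: 87.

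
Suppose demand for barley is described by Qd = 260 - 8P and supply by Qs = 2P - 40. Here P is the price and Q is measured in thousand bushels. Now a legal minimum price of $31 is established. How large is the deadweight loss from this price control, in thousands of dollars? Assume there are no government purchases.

Equilibrium: 260 - 8P = 2P - 40, so 300 = 10P and P* = 30, Q* = 20.
The floor of 31 is above the equilibrium price 30, so it binds.
At P = 31: Qd = 260 - 8·31 = 12 and Qs = 2·31 - 40 = 22.
Quantity traded falls to 12. At Q = 12 the demand price is (260 - 12)/8 = 31 and the supply price is (40 + 12)/2 = 26.
Deadweight loss = ½ · (31 - 26) · (20 - 12) = ½ · 5 · 8 = 20.

20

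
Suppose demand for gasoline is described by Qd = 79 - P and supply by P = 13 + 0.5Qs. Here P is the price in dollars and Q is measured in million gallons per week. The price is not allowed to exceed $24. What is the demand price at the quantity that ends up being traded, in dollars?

57

Rearranging supply gives Qs = 2P - 26. Setting quantity demanded equal to quantity supplied, 79 - P = 2P - 26, gives P* = 35 and Q* = 44.
Since 24 < 35, the ceiling is binding.
At P = 24: Qd = 79 - 24 = 55 and Qs = 2·24 - 26 = 22.
Only 22 units reach the market. On the demand curve, the marginal buyer's willingness to pay at Q = 22 is (79 - 22) = 57.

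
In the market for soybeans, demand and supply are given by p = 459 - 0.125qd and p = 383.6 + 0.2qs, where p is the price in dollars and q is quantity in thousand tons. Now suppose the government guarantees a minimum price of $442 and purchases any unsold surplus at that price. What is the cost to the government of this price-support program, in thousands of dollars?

68952

Rearranging demand gives qd = 3672 - 8p; rearranging supply gives qs = 5p - 1918. In a free market, 3672 - 8p = 5p - 1918 gives the equilibrium p* = 430, q* = 232.
The floor of 442 is above the equilibrium price 430, so it binds.
At p = 442: qd = 3672 - 8·442 = 136 and qs = 5·442 - 1918 = 292.
Surplus = qs - qd = 156.
Government expenditure = surplus × support price = 156 × 442 = 68952.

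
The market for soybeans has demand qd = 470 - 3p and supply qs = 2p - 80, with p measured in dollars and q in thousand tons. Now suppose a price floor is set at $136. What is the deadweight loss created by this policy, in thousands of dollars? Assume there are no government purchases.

2535

Without the control the market clears where 470 - 3p = 2p - 80, i.e. p* = 110 and q* = 140.
Since 136 > 110, the floor is binding.
At p = 136: qd = 470 - 3·136 = 62 and qs = 2·136 - 80 = 192.
Quantity traded falls to 62. At q = 62 the demand price is (470 - 62)/3 = 136 and the supply price is (80 + 62)/2 = 71.
Deadweight loss = ½ · (136 - 71) · (140 - 62) = ½ · 65 · 78 = 2535.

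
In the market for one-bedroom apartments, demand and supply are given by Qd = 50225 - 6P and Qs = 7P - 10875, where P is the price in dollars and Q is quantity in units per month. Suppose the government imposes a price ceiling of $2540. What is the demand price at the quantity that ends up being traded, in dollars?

7220

In a free market, 50225 - 6P = 7P - 10875 gives the equilibrium P* = 4700, Q* = 22025.
Since 2540 < 4700, the ceiling is binding.
At P = 2540: Qd = 50225 - 6·2540 = 34985 and Qs = 7·2540 - 10875 = 6905.
Only 6905 units reach the market. On the demand curve, the marginal buyer's willingness to pay at Q = 6905 is (50225 - 6905)/6 = 7220.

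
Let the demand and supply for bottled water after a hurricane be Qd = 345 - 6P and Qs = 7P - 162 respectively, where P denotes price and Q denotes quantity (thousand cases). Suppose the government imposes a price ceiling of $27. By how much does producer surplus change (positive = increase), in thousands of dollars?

Equilibrium: 345 - 6P = 7P - 162, so 507 = 13P and P* = 39, Q* = 111.
Since 27 < 39, the ceiling is binding.
At P = 27: Qd = 345 - 6·27 = 183 and Qs = 7·27 - 162 = 27.
Producer surplus without the control is ½ · (39 - 162/7) · 111 = 12321/14.
With the ceiling, producers sell 27 units at 27, so PS = ½ · (27 - 162/7) · 27 = 729/14.
Change in producer surplus = 729/14 - 12321/14 = -828.

-828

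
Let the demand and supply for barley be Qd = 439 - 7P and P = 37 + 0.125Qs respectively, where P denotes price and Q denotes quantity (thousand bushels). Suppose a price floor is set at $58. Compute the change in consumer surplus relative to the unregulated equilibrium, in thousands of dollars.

Rearranging supply gives Qs = 8P - 296. In a free market, 439 - 7P = 8P - 296 gives the equilibrium P* = 49, Q* = 96.
Because the floor (58) lies above the market-clearing price, it is binding.
At P = 58: Qd = 439 - 7·58 = 33 and Qs = 8·58 - 296 = 168.
Consumer surplus without the control is ½ · (439/7 - 49) · 96 = 4608/7.
With the floor, consumers buy 33 units at 58, so CS = ½ · (439/7 - 58) · 33 = 1089/14.
Change in consumer surplus = 1089/14 - 4608/7 = -580.5.

-580.5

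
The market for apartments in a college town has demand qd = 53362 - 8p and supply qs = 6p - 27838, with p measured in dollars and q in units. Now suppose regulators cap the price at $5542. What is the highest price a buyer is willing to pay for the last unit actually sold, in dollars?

5993.5

Without the control the market clears where 53362 - 8p = 6p - 27838, i.e. p* = 5800 and q* = 6962.
The ceiling of 5542 is below the equilibrium price 5800, so it binds.
At p = 5542: qd = 53362 - 8·5542 = 9026 and qs = 6·5542 - 27838 = 5414.
Only 5414 units reach the market. On the demand curve, the marginal buyer's willingness to pay at q = 5414 is (53362 - 5414)/8 = 5993.5.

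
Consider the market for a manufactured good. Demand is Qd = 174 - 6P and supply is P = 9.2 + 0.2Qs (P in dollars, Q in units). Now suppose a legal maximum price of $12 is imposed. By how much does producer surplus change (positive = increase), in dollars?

-272

Rearranging supply gives Qs = 5P - 46. Without the control the market clears where 174 - 6P = 5P - 46, i.e. P* = 20 and Q* = 54.
Because the ceiling (12) lies below the market-clearing price, it is binding.
At P = 12: Qd = 174 - 6·12 = 102 and Qs = 5·12 - 46 = 14.
Producer surplus without the control is ½ · (20 - 9.2) · 54 = 291.6.
With the ceiling, producers sell 14 units at 12, so PS = ½ · (12 - 9.2) · 14 = 19.6.
Change in producer surplus = 19.6 - 291.6 = -272.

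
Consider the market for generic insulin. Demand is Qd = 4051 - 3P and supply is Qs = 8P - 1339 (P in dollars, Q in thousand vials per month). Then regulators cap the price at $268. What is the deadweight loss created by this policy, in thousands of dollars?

Setting quantity demanded equal to quantity supplied, 4051 - 3P = 8P - 1339, gives P* = 490 and Q* = 2581.
The ceiling of 268 is below the equilibrium price 490, so it binds.
At P = 268: Qd = 4051 - 3·268 = 3247 and Qs = 8·268 - 1339 = 805.
Quantity traded falls to 805. At Q = 805 the demand price is (4051 - 805)/3 = 1082 and the supply price is (1339 + 805)/8 = 268.
Deadweight loss = ½ · (1082 - 268) · (2581 - 805) = ½ · 814 · 1776 = 722832.

722832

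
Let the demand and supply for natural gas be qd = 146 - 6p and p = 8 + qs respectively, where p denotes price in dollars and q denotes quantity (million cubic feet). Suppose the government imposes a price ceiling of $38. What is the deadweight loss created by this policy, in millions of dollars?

Rearranging supply gives qs = p - 8. Setting quantity demanded equal to quantity supplied, 146 - 6p = p - 8, gives p* = 22 and q* = 14.
Since 38 is above p* = 22, the ceiling does not bind and the free-market outcome prevails.
Since the control does not bind, no trades are prevented and deadweight loss is zero.

0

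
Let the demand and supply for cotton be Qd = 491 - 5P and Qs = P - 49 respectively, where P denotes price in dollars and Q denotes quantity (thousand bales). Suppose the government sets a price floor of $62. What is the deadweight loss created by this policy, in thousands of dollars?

Without the control the market clears where 491 - 5P = P - 49, i.e. P* = 90 and Q* = 41.
Since 62 is below P* = 90, the floor does not bind and the free-market outcome prevails.
Since the control does not bind, no trades are prevented and deadweight loss is zero.

0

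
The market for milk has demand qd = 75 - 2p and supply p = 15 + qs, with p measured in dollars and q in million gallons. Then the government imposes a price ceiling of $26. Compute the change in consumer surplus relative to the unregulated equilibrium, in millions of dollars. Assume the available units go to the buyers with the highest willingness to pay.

Rearranging supply gives qs = p - 15. Equilibrium: 75 - 2p = p - 15, so 90 = 3p and p* = 30, q* = 15.
Since 26 < 30, the ceiling is binding.
At p = 26: qd = 75 - 2·26 = 23 and qs = 26 - 15 = 11.
Consumer surplus without the control is ½ · (37.5 - 30) · 15 = 56.25.
With the ceiling, 11 units are sold at 26 (assume they go to the highest-value buyers). The demand price at q = 11 is 32, so CS = ½ · [(37.5 - 26) + (32 - 26)] · 11 = 96.25.
Change in consumer surplus = 96.25 - 56.25 = 40.

40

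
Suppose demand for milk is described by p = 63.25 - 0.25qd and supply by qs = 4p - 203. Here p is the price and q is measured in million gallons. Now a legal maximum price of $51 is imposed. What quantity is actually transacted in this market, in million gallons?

1

Rearranging demand gives qd = 253 - 4p. In a free market, 253 - 4p = 4p - 203 gives the equilibrium p* = 57, q* = 25.
Since 51 < 57, the ceiling is binding.
At p = 51: qd = 253 - 4·51 = 49 and qs = 4·51 - 203 = 1.
The quantity actually transacted is the short side, supply: 1.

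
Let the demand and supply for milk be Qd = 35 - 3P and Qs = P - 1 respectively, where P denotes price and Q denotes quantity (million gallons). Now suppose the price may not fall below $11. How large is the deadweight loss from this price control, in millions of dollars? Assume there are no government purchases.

Without the control the market clears where 35 - 3P = P - 1, i.e. P* = 9 and Q* = 8.
Since 11 > 9, the floor is binding.
At P = 11: Qd = 35 - 3·11 = 2 and Qs = 11 - 1 = 10.
Quantity traded falls to 2. At Q = 2 the demand price is (35 - 2)/3 = 11 and the supply price is 1 + 2 = 3.
Deadweight loss = ½ · (11 - 3) · (8 - 2) = ½ · 8 · 6 = 24.

24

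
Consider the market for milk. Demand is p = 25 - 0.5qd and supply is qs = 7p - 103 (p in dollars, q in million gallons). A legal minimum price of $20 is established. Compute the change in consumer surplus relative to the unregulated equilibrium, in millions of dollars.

-39

Rearranging demand gives qd = 50 - 2p. Without the control the market clears where 50 - 2p = 7p - 103, i.e. p* = 17 and q* = 16.
Since 20 > 17, the floor is binding.
At p = 20: qd = 50 - 2·20 = 10 and qs = 7·20 - 103 = 37.
Consumer surplus without the control is ½ · (25 - 17) · 16 = 64.
With the floor, consumers buy 10 units at 20, so CS = ½ · (25 - 20) · 10 = 25.
Change in consumer surplus = 25 - 64 = -39.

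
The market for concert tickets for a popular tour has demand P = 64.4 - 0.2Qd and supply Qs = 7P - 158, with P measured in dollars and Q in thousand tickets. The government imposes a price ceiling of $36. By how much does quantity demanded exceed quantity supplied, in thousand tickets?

48

Rearranging demand gives Qd = 322 - 5P. Setting quantity demanded equal to quantity supplied, 322 - 5P = 7P - 158, gives P* = 40 and Q* = 122.
The ceiling of 36 is below the equilibrium price 40, so it binds.
At P = 36: Qd = 322 - 5·36 = 142 and Qs = 7·36 - 158 = 94.
Shortage = Qd - Qs = 142 - 94 = 48.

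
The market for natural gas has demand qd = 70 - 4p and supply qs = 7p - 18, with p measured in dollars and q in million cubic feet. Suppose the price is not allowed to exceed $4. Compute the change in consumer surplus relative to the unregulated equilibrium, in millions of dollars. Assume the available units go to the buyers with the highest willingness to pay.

-58

Setting quantity demanded equal to quantity supplied, 70 - 4p = 7p - 18, gives p* = 8 and q* = 38.
Since 4 < 8, the ceiling is binding.
At p = 4: qd = 70 - 4·4 = 54 and qs = 7·4 - 18 = 10.
Consumer surplus without the control is ½ · (17.5 - 8) · 38 = 180.5.
With the ceiling, 10 units are sold at 4 (assume they go to the highest-value buyers). The demand price at q = 10 is 15, so CS = ½ · [(17.5 - 4) + (15 - 4)] · 10 = 122.5.
Change in consumer surplus = 122.5 - 180.5 = -58.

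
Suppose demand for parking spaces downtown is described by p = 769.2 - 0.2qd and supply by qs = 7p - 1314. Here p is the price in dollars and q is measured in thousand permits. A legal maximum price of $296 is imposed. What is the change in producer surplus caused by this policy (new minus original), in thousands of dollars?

-164418

Rearranging demand gives qd = 3846 - 5p. Equilibrium: 3846 - 5p = 7p - 1314, so 5160 = 12p and p* = 430, q* = 1696.
Since 296 < 430, the ceiling is binding.
At p = 296: qd = 3846 - 5·296 = 2366 and qs = 7·296 - 1314 = 758.
Producer surplus without the control is ½ · (430 - 1314/7) · 1696 = 1438208/7.
With the ceiling, producers sell 758 units at 296, so PS = ½ · (296 - 1314/7) · 758 = 287282/7.
Change in producer surplus = 287282/7 - 1438208/7 = -164418.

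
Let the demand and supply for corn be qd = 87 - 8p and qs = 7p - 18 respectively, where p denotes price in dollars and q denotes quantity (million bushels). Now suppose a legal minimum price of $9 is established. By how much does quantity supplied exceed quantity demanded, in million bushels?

30

Without the control the market clears where 87 - 8p = 7p - 18, i.e. p* = 7 and q* = 31.
The floor of 9 is above the equilibrium price 7, so it binds.
At p = 9: qd = 87 - 8·9 = 15 and qs = 7·9 - 18 = 45.
Surplus = qs - qd = 45 - 15 = 30.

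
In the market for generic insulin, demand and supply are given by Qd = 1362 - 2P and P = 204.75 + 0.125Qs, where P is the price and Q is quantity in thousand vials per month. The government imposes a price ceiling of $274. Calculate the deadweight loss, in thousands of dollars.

Rearranging supply gives Qs = 8P - 1638. In a free market, 1362 - 2P = 8P - 1638 gives the equilibrium P* = 300, Q* = 762.
Since 274 < 300, the ceiling is binding.
At P = 274: Qd = 1362 - 2·274 = 814 and Qs = 8·274 - 1638 = 554.
Quantity traded falls to 554. At Q = 554 the demand price is (1362 - 554)/2 = 404 and the supply price is (1638 + 554)/8 = 274.
Deadweight loss = ½ · (404 - 274) · (762 - 554) = ½ · 130 · 208 = 13520.

13520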